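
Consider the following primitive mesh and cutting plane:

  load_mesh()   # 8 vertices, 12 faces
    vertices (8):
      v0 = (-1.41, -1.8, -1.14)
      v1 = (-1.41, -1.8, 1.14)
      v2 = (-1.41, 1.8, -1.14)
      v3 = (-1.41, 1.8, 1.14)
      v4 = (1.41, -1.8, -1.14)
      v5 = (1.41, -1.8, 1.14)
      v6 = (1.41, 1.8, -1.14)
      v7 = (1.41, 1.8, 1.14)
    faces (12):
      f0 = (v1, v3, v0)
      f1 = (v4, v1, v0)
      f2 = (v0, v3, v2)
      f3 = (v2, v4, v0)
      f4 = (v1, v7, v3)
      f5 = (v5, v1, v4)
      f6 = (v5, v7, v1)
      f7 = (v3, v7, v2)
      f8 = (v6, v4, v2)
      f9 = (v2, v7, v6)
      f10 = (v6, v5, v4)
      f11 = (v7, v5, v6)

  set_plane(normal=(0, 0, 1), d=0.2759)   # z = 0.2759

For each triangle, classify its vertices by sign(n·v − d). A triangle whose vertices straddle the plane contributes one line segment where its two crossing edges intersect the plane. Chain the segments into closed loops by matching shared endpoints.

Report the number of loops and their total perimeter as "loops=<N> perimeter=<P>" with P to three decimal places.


loops=1 perimeter=12.840

Straddling triangles (8 of 12):
  (v1,v3,v0) [++-] → (-1.41, 0.435632, 0.2759)–(-1.41, -1.8, 0.2759)  len=2.2356
  (v4,v1,v0) [-+-] → (-0.341245, -1.8, 0.2759)–(-1.41, -1.8, 0.2759)  len=1.0688
  (v0,v3,v2) [-+-] → (-1.41, 0.435632, 0.2759)–(-1.41, 1.8, 0.2759)  len=1.3644
  (v5,v1,v4) [++-] → (-0.341245, -1.8, 0.2759)–(1.41, -1.8, 0.2759)  len=1.7512
  (v3,v7,v2) [++-] → (0.341245, 1.8, 0.2759)–(-1.41, 1.8, 0.2759)  len=1.7512
  (v2,v7,v6) [-+-] → (0.341245, 1.8, 0.2759)–(1.41, 1.8, 0.2759)  len=1.0688
  (v6,v5,v4) [-+-] → (1.41, -0.435632, 0.2759)–(1.41, -1.8, 0.2759)  len=1.3644
  (v7,v5,v6) [++-] → (1.41, -0.435632, 0.2759)–(1.41, 1.8, 0.2759)  len=2.2356

Chained into 1 loop(s):
  loop 1: 8 segments, perimeter = 12.8400
Total perimeter = 12.840


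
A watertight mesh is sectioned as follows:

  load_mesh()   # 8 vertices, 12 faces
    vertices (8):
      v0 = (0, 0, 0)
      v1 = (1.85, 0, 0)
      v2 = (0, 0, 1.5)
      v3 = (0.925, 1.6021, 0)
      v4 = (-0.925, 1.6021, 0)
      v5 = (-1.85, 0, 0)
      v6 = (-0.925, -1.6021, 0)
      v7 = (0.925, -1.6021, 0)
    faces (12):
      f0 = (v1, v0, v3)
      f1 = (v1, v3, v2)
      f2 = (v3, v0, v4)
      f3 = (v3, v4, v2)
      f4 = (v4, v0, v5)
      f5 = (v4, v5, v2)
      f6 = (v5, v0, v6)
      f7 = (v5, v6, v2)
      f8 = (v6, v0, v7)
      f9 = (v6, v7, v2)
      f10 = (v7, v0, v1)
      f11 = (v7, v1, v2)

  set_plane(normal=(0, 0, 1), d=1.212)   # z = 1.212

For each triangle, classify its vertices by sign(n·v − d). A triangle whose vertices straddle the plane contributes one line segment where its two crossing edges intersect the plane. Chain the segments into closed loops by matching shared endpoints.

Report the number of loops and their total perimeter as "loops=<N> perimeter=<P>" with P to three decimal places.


Straddling triangles (6 of 12):
  (v1,v3,v2) [--+] → (0.1776, 0.307603, 1.212)–(0.3552, 0, 1.212)  len=0.3552
  (v3,v4,v2) [--+] → (-0.1776, 0.307603, 1.212)–(0.1776, 0.307603, 1.212)  len=0.3552
  (v4,v5,v2) [--+] → (-0.3552, 0, 1.212)–(-0.1776, 0.307603, 1.212)  len=0.3552
  (v5,v6,v2) [--+] → (-0.1776, -0.307603, 1.212)–(-0.3552, 0, 1.212)  len=0.3552
  (v6,v7,v2) [--+] → (0.1776, -0.307603, 1.212)–(-0.1776, -0.307603, 1.212)  len=0.3552
  (v7,v1,v2) [--+] → (0.3552, 0, 1.212)–(0.1776, -0.307603, 1.212)  len=0.3552

Chained into 1 loop(s):
  loop 1: 6 segments, perimeter = 2.1312
Total perimeter = 2.131

loops=1 perimeter=2.131


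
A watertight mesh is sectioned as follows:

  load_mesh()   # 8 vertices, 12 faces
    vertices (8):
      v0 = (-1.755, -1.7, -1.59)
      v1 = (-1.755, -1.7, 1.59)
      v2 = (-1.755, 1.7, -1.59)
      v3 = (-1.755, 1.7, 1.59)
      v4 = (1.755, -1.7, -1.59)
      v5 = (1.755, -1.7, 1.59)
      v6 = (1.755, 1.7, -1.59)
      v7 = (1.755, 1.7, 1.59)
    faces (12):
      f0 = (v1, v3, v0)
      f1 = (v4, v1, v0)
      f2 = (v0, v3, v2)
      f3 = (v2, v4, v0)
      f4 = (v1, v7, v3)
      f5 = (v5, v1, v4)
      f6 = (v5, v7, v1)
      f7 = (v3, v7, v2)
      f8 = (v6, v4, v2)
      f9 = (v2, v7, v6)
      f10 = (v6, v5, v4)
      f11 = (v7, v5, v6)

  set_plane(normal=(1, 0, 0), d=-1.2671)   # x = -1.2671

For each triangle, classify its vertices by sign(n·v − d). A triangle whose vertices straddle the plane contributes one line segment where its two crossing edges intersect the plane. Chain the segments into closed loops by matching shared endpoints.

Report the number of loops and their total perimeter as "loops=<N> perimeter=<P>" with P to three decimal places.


Straddling triangles (8 of 12):
  (v4,v1,v0) [+--] → (-1.2671, -1.7, 1.14797)–(-1.2671, -1.7, -1.59)  len=2.7380
  (v2,v4,v0) [-+-] → (-1.2671, 1.22739, -1.59)–(-1.2671, -1.7, -1.59)  len=2.9274
  (v1,v7,v3) [-+-] → (-1.2671, -1.22739, 1.59)–(-1.2671, 1.7, 1.59)  len=2.9274
  (v5,v1,v4) [+-+] → (-1.2671, -1.7, 1.59)–(-1.2671, -1.7, 1.14797)  len=0.4420
  (v5,v7,v1) [++-] → (-1.2671, -1.22739, 1.59)–(-1.2671, -1.7, 1.59)  len=0.4726
  (v3,v7,v2) [-+-] → (-1.2671, 1.7, 1.59)–(-1.2671, 1.7, -1.14797)  len=2.7380
  (v6,v4,v2) [++-] → (-1.2671, 1.22739, -1.59)–(-1.2671, 1.7, -1.59)  len=0.4726
  (v2,v7,v6) [-++] → (-1.2671, 1.7, -1.14797)–(-1.2671, 1.7, -1.59)  len=0.4420

Chained into 1 loop(s):
  loop 1: 8 segments, perimeter = 13.1600
Total perimeter = 13.160

loops=1 perimeter=13.160


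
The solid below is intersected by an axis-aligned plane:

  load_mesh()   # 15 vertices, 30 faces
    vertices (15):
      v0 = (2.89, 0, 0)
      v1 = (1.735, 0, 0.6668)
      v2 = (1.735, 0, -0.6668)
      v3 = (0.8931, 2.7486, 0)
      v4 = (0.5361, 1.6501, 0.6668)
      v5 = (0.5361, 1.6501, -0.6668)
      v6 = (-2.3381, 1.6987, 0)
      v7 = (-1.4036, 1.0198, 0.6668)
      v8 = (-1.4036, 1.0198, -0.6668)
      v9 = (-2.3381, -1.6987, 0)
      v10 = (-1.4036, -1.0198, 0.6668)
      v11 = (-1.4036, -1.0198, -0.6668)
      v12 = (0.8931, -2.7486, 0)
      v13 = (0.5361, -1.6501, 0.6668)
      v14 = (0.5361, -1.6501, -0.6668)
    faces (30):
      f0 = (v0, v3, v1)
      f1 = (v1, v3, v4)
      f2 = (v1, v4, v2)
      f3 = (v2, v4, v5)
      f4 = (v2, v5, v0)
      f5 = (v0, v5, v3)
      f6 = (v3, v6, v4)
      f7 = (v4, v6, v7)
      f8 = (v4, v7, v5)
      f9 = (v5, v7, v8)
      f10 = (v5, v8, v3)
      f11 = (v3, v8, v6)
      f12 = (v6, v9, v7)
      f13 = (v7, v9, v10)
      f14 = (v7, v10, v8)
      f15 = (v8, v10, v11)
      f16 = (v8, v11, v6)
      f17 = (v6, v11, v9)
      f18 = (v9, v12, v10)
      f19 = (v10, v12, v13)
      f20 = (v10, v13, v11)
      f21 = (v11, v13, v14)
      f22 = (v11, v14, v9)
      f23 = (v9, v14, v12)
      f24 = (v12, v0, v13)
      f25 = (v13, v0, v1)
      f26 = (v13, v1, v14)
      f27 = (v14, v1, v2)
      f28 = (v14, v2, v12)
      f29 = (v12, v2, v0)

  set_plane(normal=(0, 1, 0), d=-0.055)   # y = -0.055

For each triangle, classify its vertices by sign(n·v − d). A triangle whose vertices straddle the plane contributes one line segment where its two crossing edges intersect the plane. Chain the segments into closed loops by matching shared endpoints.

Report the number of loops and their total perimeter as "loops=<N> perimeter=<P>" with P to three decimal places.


Straddling triangles (12 of 30):
  (v6,v9,v7) [+-+] → (-2.3381, -0.055, 0)–(-1.77307, -0.055, 0.403171)  len=0.6941
  (v7,v9,v10) [+--] → (-1.77307, -0.055, 0.403171)–(-1.4036, -0.055, 0.6668)  len=0.4539
  (v7,v10,v8) [+-+] → (-1.4036, -0.055, 0.6668)–(-1.4036, -0.055, 0.035962)  len=0.6308
  (v8,v10,v11) [+--] → (-1.4036, -0.055, 0.035962)–(-1.4036, -0.055, -0.6668)  len=0.7028
  (v8,v11,v6) [+-+] → (-1.4036, -0.055, -0.6668)–(-1.73526, -0.055, -0.430152)  len=0.4074
  (v6,v11,v9) [+--] → (-1.73526, -0.055, -0.430152)–(-2.3381, -0.055, 0)  len=0.7406
  (v12,v0,v13) [-+-] → (2.85004, -0.055, 0)–(2.81154, -0.055, 0.0222253)  len=0.0445
  (v13,v0,v1) [-++] → (2.81154, -0.055, 0.0222253)–(1.69504, -0.055, 0.6668)  len=1.2892
  (v13,v1,v14) [-+-] → (1.69504, -0.055, 0.6668)–(1.69504, -0.055, 0.622349)  len=0.0445
  (v14,v1,v2) [-++] → (1.69504, -0.055, 0.622349)–(1.69504, -0.055, -0.6668)  len=1.2891
  (v14,v2,v12) [-+-] → (1.69504, -0.055, -0.6668)–(1.71815, -0.055, -0.653457)  len=0.0267
  (v12,v2,v0) [-++] → (1.71815, -0.055, -0.653457)–(2.85004, -0.055, 0)  len=1.3070

Chained into 2 loop(s):
  loop 1: 6 segments, perimeter = 3.6296
  loop 2: 6 segments, perimeter = 4.0009
Total perimeter = 7.631

loops=2 perimeter=7.631


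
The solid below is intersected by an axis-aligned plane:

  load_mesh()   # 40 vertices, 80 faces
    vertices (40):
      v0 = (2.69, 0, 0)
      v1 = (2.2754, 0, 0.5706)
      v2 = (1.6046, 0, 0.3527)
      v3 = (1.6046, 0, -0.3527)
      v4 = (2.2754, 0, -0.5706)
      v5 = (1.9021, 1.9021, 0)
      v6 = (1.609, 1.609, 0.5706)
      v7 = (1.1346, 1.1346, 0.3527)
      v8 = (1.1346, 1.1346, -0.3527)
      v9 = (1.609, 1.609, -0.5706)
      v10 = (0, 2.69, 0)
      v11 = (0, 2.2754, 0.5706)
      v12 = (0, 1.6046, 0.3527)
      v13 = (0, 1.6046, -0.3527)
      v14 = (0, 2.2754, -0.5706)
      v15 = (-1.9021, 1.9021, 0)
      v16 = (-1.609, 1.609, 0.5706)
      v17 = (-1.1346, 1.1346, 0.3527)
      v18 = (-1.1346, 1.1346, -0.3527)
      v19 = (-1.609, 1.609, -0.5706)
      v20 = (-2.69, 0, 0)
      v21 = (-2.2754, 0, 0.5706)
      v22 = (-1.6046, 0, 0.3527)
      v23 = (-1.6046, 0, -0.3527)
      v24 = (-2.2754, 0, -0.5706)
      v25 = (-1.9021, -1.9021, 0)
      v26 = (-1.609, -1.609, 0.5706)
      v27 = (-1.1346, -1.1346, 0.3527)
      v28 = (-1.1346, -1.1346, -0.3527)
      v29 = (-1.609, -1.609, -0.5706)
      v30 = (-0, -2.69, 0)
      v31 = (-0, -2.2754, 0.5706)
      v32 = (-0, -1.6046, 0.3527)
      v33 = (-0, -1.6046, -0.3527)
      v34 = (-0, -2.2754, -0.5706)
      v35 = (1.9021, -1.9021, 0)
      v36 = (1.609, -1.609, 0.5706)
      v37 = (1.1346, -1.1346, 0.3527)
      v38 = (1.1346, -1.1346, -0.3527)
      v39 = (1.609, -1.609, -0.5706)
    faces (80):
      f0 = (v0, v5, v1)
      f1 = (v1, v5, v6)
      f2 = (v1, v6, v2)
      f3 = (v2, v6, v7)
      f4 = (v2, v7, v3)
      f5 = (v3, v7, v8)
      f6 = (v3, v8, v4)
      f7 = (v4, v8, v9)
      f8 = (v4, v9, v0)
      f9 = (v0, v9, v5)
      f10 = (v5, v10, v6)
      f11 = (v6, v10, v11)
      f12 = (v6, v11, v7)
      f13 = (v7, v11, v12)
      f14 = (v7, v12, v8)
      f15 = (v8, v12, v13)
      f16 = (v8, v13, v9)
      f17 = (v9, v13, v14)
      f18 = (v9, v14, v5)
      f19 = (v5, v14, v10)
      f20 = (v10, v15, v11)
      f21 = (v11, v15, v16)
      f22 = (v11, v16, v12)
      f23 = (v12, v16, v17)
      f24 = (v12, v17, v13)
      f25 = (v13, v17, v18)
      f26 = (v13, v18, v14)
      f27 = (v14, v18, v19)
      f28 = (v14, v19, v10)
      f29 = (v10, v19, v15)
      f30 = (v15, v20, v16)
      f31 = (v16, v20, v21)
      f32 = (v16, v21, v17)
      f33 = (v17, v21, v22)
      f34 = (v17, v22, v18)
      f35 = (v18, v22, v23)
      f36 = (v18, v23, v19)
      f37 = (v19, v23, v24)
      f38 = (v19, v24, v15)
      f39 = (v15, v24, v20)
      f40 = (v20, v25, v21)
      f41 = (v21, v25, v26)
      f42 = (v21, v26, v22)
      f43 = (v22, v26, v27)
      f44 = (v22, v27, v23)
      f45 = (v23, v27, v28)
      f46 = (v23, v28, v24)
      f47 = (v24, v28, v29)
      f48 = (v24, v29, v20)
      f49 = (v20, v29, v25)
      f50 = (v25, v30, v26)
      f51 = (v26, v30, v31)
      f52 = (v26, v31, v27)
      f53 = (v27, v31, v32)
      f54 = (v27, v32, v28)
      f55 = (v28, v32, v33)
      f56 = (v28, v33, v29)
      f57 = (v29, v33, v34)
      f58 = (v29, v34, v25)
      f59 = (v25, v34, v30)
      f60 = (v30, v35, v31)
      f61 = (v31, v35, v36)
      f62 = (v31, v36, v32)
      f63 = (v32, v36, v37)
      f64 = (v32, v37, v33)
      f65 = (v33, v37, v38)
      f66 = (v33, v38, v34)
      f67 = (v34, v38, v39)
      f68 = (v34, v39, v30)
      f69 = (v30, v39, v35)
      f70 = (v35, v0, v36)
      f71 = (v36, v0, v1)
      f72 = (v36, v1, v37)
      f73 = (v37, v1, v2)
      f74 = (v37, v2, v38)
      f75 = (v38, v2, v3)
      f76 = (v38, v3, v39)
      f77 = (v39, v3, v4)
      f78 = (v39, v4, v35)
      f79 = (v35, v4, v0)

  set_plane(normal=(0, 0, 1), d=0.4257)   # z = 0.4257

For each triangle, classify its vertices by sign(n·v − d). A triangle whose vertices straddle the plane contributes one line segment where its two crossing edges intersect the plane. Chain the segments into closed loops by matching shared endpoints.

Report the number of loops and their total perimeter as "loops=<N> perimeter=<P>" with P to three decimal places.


Straddling triangles (32 of 80):
  (v0,v5,v1) [--+] → (2.1806, 0.483025, 0.4257)–(2.38068, 0, 0.4257)  len=0.5228
  (v1,v5,v6) [+-+] → (2.1806, 0.483025, 0.4257)–(1.68343, 1.68343, 0.4257)  len=1.2993
  (v1,v6,v2) [++-] → (1.60607, 0.539041, 0.4257)–(1.82933, 0, 0.4257)  len=0.5834
  (v2,v6,v7) [-+-] → (1.60607, 0.539041, 0.4257)–(1.29353, 1.29353, 0.4257)  len=0.8167
  (v5,v10,v6) [--+] → (1.20041, 1.88351, 0.4257)–(1.68343, 1.68343, 0.4257)  len=0.5228
  (v6,v10,v11) [+-+] → (1.20041, 1.88351, 0.4257)–(0, 2.38068, 0.4257)  len=1.2993
  (v6,v11,v7) [++-] → (0.754491, 1.51679, 0.4257)–(1.29353, 1.29353, 0.4257)  len=0.5834
  (v7,v11,v12) [-+-] → (0.754491, 1.51679, 0.4257)–(0, 1.82933, 0.4257)  len=0.8167
  (v10,v15,v11) [--+] → (-0.483025, 2.1806, 0.4257)–(0, 2.38068, 0.4257)  len=0.5228
  (v11,v15,v16) [+-+] → (-0.483025, 2.1806, 0.4257)–(-1.68343, 1.68343, 0.4257)  len=1.2993
  (v11,v16,v12) [++-] → (-0.539041, 1.60607, 0.4257)–(0, 1.82933, 0.4257)  len=0.5834
  (v12,v16,v17) [-+-] → (-0.539041, 1.60607, 0.4257)–(-1.29353, 1.29353, 0.4257)  len=0.8167
  (v15,v20,v16) [--+] → (-1.88351, 1.20041, 0.4257)–(-1.68343, 1.68343, 0.4257)  len=0.5228
  (v16,v20,v21) [+-+] → (-1.88351, 1.20041, 0.4257)–(-2.38068, 0, 0.4257)  len=1.2993
  (v16,v21,v17) [++-] → (-1.51679, 0.754491, 0.4257)–(-1.29353, 1.29353, 0.4257)  len=0.5834
  (v17,v21,v22) [-+-] → (-1.51679, 0.754491, 0.4257)–(-1.82933, 0, 0.4257)  len=0.8167
  (v20,v25,v21) [--+] → (-2.1806, -0.483025, 0.4257)–(-2.38068, 0, 0.4257)  len=0.5228
  (v21,v25,v26) [+-+] → (-2.1806, -0.483025, 0.4257)–(-1.68343, -1.68343, 0.4257)  len=1.2993
  (v21,v26,v22) [++-] → (-1.60607, -0.539041, 0.4257)–(-1.82933, 0, 0.4257)  len=0.5834
  (v22,v26,v27) [-+-] → (-1.60607, -0.539041, 0.4257)–(-1.29353, -1.29353, 0.4257)  len=0.8167
  (v25,v30,v26) [--+] → (-1.20041, -1.88351, 0.4257)–(-1.68343, -1.68343, 0.4257)  len=0.5228
  (v26,v30,v31) [+-+] → (-1.20041, -1.88351, 0.4257)–(0, -2.38068, 0.4257)  len=1.2993
  (v26,v31,v27) [++-] → (-0.754491, -1.51679, 0.4257)–(-1.29353, -1.29353, 0.4257)  len=0.5834
  (v27,v31,v32) [-+-] → (-0.754491, -1.51679, 0.4257)–(0, -1.82933, 0.4257)  len=0.8167
  (v30,v35,v31) [--+] → (0.483025, -2.1806, 0.4257)–(0, -2.38068, 0.4257)  len=0.5228
  (v31,v35,v36) [+-+] → (0.483025, -2.1806, 0.4257)–(1.68343, -1.68343, 0.4257)  len=1.2993
  (v31,v36,v32) [++-] → (0.539041, -1.60607, 0.4257)–(0, -1.82933, 0.4257)  len=0.5834
  (v32,v36,v37) [-+-] → (0.539041, -1.60607, 0.4257)–(1.29353, -1.29353, 0.4257)  len=0.8167
  (v35,v0,v36) [--+] → (1.88351, -1.20041, 0.4257)–(1.68343, -1.68343, 0.4257)  len=0.5228
  (v36,v0,v1) [+-+] → (1.88351, -1.20041, 0.4257)–(2.38068, 0, 0.4257)  len=1.2993
  (v36,v1,v37) [++-] → (1.51679, -0.754491, 0.4257)–(1.29353, -1.29353, 0.4257)  len=0.5834
  (v37,v1,v2) [-+-] → (1.51679, -0.754491, 0.4257)–(1.82933, 0, 0.4257)  len=0.8167

Chained into 2 loop(s):
  loop 1: 16 segments, perimeter = 14.5769
  loop 2: 16 segments, perimeter = 11.2009
Total perimeter = 25.778

loops=2 perimeter=25.778


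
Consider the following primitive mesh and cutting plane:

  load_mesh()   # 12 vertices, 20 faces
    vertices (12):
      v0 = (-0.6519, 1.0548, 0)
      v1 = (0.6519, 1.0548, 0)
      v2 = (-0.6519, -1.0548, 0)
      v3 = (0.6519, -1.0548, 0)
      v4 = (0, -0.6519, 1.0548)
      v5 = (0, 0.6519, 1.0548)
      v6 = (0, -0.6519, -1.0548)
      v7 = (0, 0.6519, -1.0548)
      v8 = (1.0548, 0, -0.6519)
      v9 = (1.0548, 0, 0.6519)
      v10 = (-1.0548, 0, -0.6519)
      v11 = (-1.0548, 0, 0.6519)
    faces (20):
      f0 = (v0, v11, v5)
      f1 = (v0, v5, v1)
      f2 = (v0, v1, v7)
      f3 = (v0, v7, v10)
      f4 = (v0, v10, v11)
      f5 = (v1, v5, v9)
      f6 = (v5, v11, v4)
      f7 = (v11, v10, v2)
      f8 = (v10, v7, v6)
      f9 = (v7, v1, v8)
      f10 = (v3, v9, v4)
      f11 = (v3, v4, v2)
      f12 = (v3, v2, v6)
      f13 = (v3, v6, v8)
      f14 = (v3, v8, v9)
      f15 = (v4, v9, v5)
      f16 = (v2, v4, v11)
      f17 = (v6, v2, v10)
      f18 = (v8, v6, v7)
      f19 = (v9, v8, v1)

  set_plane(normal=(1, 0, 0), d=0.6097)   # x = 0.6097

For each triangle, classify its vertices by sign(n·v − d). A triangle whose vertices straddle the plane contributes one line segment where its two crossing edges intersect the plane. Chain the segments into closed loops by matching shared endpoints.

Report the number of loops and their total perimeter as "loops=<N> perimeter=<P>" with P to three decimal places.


loops=1 perimeter=5.656

Straddling triangles (10 of 20):
  (v0,v5,v1) [--+] → (0.6097, 1.02872, 0.0682813)–(0.6097, 1.0548, 0)  len=0.0731
  (v0,v1,v7) [-+-] → (0.6097, 1.0548, 0)–(0.6097, 1.02872, -0.0682813)  len=0.0731
  (v1,v5,v9) [+-+] → (0.6097, 1.02872, 0.0682813)–(0.6097, 0.275086, 0.821914)  len=1.0658
  (v7,v1,v8) [-++] → (0.6097, 1.02872, -0.0682813)–(0.6097, 0.275086, -0.821914)  len=1.0658
  (v3,v9,v4) [++-] → (0.6097, -0.275086, 0.821914)–(0.6097, -1.02872, 0.0682813)  len=1.0658
  (v3,v4,v2) [+--] → (0.6097, -1.02872, 0.0682813)–(0.6097, -1.0548, 0)  len=0.0731
  (v3,v2,v6) [+--] → (0.6097, -1.0548, 0)–(0.6097, -1.02872, -0.0682813)  len=0.0731
  (v3,v6,v8) [+-+] → (0.6097, -1.02872, -0.0682813)–(0.6097, -0.275086, -0.821914)  len=1.0658
  (v4,v9,v5) [-+-] → (0.6097, -0.275086, 0.821914)–(0.6097, 0.275086, 0.821914)  len=0.5502
  (v8,v6,v7) [+--] → (0.6097, -0.275086, -0.821914)–(0.6097, 0.275086, -0.821914)  len=0.5502

Chained into 1 loop(s):
  loop 1: 10 segments, perimeter = 5.6559
Total perimeter = 5.656


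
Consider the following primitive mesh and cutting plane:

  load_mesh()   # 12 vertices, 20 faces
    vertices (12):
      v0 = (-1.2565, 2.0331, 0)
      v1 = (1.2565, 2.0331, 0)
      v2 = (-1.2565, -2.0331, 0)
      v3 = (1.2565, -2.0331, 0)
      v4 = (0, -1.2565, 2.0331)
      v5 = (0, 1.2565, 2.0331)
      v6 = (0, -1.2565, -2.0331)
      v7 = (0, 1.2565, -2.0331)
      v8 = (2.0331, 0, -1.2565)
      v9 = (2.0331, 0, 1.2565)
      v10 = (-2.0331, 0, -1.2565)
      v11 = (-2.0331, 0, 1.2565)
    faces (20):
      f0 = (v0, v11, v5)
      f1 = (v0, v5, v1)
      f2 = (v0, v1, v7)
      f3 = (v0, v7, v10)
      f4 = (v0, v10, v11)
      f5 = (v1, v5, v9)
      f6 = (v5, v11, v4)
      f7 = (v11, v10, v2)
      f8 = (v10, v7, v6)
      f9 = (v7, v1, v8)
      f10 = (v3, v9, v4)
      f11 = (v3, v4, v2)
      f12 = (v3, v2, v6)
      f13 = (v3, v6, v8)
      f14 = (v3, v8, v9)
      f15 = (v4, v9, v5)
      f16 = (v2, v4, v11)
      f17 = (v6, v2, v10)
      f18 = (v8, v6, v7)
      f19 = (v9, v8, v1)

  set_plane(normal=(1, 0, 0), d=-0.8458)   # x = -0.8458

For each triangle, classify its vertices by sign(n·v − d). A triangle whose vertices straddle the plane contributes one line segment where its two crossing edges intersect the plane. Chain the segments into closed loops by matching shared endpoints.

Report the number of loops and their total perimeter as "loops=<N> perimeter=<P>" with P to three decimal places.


Straddling triangles (10 of 20):
  (v0,v11,v5) [--+] → (-0.8458, 0.733777, 1.71002)–(-0.8458, 1.77926, 0.66454)  len=1.4785
  (v0,v5,v1) [-++] → (-0.8458, 1.77926, 0.66454)–(-0.8458, 2.0331, 0)  len=0.7114
  (v0,v1,v7) [-++] → (-0.8458, 2.0331, 0)–(-0.8458, 1.77926, -0.66454)  len=0.7114
  (v0,v7,v10) [-+-] → (-0.8458, 1.77926, -0.66454)–(-0.8458, 0.733777, -1.71002)  len=1.4785
  (v5,v11,v4) [+-+] → (-0.8458, 0.733777, 1.71002)–(-0.8458, -0.733777, 1.71002)  len=1.4676
  (v10,v7,v6) [-++] → (-0.8458, 0.733777, -1.71002)–(-0.8458, -0.733777, -1.71002)  len=1.4676
  (v3,v4,v2) [++-] → (-0.8458, -1.77926, 0.66454)–(-0.8458, -2.0331, 0)  len=0.7114
  (v3,v2,v6) [+-+] → (-0.8458, -2.0331, 0)–(-0.8458, -1.77926, -0.66454)  len=0.7114
  (v2,v4,v11) [-+-] → (-0.8458, -1.77926, 0.66454)–(-0.8458, -0.733777, 1.71002)  len=1.4785
  (v6,v2,v10) [+--] → (-0.8458, -1.77926, -0.66454)–(-0.8458, -0.733777, -1.71002)  len=1.4785

Chained into 1 loop(s):
  loop 1: 10 segments, perimeter = 11.6947
Total perimeter = 11.695

loops=1 perimeter=11.695


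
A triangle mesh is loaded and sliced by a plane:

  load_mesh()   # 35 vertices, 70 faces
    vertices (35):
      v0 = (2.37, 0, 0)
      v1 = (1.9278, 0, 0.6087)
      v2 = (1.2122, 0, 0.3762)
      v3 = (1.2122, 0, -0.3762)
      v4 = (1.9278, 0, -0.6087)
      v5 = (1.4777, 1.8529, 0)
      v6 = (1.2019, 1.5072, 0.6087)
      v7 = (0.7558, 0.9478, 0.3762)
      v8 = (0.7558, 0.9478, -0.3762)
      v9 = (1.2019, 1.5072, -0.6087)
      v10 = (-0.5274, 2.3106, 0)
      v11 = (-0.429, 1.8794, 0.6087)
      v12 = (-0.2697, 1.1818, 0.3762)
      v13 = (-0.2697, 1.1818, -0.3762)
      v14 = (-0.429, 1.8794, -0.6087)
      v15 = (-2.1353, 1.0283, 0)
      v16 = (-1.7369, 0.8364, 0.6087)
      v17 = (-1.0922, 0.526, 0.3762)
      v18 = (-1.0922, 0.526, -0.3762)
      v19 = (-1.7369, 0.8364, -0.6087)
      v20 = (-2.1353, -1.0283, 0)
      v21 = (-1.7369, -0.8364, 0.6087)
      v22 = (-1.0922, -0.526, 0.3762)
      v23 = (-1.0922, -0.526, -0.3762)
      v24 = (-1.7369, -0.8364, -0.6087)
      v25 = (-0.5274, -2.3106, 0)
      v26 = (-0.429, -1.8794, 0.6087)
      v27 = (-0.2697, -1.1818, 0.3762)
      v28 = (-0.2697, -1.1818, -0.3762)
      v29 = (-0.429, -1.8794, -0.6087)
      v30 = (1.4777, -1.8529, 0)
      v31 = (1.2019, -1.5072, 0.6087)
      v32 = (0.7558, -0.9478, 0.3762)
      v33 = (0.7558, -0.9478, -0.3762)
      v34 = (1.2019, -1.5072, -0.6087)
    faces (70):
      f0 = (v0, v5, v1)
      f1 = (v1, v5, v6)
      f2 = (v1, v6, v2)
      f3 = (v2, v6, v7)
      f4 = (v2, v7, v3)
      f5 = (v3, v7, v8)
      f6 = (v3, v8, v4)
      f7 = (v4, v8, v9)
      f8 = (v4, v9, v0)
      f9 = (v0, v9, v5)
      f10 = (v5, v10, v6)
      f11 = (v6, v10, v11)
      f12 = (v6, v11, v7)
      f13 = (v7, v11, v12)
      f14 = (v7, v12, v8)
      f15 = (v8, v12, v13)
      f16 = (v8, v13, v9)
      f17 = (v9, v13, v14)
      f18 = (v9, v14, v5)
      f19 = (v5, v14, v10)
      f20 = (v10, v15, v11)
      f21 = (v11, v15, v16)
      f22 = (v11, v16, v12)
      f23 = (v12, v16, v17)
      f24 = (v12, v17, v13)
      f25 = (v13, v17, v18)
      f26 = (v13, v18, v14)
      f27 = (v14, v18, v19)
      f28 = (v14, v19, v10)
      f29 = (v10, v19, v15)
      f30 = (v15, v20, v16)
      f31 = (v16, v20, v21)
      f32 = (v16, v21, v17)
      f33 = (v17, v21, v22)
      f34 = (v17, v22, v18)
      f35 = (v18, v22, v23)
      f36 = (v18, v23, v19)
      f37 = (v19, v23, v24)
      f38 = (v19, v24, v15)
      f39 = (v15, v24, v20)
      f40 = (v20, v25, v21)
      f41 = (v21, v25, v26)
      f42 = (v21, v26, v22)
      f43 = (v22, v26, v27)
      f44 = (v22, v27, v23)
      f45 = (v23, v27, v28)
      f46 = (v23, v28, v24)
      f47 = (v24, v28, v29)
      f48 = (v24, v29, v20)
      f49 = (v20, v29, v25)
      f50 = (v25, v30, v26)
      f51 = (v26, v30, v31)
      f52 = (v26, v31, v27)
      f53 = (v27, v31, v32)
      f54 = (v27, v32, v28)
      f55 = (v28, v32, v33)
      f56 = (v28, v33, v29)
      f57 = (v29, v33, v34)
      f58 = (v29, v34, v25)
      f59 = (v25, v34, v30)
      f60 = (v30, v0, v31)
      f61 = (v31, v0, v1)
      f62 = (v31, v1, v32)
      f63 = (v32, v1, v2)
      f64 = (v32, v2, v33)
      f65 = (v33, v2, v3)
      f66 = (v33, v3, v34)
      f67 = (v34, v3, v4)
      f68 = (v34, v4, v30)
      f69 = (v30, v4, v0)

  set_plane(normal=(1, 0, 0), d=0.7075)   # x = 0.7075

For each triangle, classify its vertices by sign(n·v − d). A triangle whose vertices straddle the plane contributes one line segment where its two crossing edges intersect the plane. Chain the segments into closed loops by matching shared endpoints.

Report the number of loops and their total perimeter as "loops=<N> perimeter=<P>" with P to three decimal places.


Straddling triangles (20 of 70):
  (v5,v10,v6) [+-+] → (0.7075, 2.02871, 0)–(0.7075, 1.73689, 0.434675)  len=0.5235
  (v6,v10,v11) [+--] → (0.7075, 1.73689, 0.434675)–(0.7075, 1.62003, 0.6087)  len=0.2096
  (v6,v11,v7) [+-+] → (0.7075, 1.62003, 0.6087)–(0.7075, 0.985778, 0.385678)  len=0.6723
  (v7,v11,v12) [+--] → (0.7075, 0.985778, 0.385678)–(0.7075, 0.958821, 0.3762)  len=0.0286
  (v7,v12,v8) [+-+] → (0.7075, 0.958821, 0.3762)–(0.7075, 0.958821, -0.340763)  len=0.7170
  (v8,v12,v13) [+--] → (0.7075, 0.958821, -0.340763)–(0.7075, 0.958821, -0.3762)  len=0.0354
  (v8,v13,v9) [+-+] → (0.7075, 0.958821, -0.3762)–(0.7075, 1.39788, -0.530589)  len=0.4654
  (v9,v13,v14) [+--] → (0.7075, 1.39788, -0.530589)–(0.7075, 1.62003, -0.6087)  len=0.2355
  (v9,v14,v5) [+-+] → (0.7075, 1.62003, -0.6087)–(0.7075, 1.8636, -0.245881)  len=0.4370
  (v5,v14,v10) [+--] → (0.7075, 1.8636, -0.245881)–(0.7075, 2.02871, 0)  len=0.2962
  (v25,v30,v26) [-+-] → (0.7075, -2.02871, 0)–(0.7075, -1.8636, 0.245881)  len=0.2962
  (v26,v30,v31) [-++] → (0.7075, -1.8636, 0.245881)–(0.7075, -1.62003, 0.6087)  len=0.4370
  (v26,v31,v27) [-+-] → (0.7075, -1.62003, 0.6087)–(0.7075, -1.39788, 0.530589)  len=0.2355
  (v27,v31,v32) [-++] → (0.7075, -1.39788, 0.530589)–(0.7075, -0.958821, 0.3762)  len=0.4654
  (v27,v32,v28) [-+-] → (0.7075, -0.958821, 0.3762)–(0.7075, -0.958821, 0.340763)  len=0.0354
  (v28,v32,v33) [-++] → (0.7075, -0.958821, 0.340763)–(0.7075, -0.958821, -0.3762)  len=0.7170
  (v28,v33,v29) [-+-] → (0.7075, -0.958821, -0.3762)–(0.7075, -0.985778, -0.385678)  len=0.0286
  (v29,v33,v34) [-++] → (0.7075, -0.985778, -0.385678)–(0.7075, -1.62003, -0.6087)  len=0.6723
  (v29,v34,v25) [-+-] → (0.7075, -1.62003, -0.6087)–(0.7075, -1.73689, -0.434675)  len=0.2096
  (v25,v34,v30) [-++] → (0.7075, -1.73689, -0.434675)–(0.7075, -2.02871, 0)  len=0.5235

Chained into 2 loop(s):
  loop 1: 10 segments, perimeter = 3.6205
  loop 2: 10 segments, perimeter = 3.6205
Total perimeter = 7.241

loops=2 perimeter=7.241


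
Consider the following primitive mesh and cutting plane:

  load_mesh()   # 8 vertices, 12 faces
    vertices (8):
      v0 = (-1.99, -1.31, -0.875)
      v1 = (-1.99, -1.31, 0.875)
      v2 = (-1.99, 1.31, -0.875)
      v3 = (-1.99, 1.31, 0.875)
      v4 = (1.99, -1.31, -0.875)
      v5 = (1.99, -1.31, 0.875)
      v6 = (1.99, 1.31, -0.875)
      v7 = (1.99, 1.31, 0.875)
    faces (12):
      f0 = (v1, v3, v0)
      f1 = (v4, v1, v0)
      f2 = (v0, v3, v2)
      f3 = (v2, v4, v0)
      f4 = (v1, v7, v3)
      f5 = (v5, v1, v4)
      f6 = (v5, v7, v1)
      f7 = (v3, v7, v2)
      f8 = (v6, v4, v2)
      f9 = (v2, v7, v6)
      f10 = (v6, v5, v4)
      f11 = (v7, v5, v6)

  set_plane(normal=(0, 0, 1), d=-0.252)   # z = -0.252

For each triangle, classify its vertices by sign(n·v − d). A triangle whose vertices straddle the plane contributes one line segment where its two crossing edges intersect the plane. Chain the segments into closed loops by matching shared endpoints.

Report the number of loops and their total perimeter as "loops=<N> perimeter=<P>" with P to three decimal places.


Straddling triangles (8 of 12):
  (v1,v3,v0) [++-] → (-1.99, -0.37728, -0.252)–(-1.99, -1.31, -0.252)  len=0.9327
  (v4,v1,v0) [-+-] → (0.57312, -1.31, -0.252)–(-1.99, -1.31, -0.252)  len=2.5631
  (v0,v3,v2) [-+-] → (-1.99, -0.37728, -0.252)–(-1.99, 1.31, -0.252)  len=1.6873
  (v5,v1,v4) [++-] → (0.57312, -1.31, -0.252)–(1.99, -1.31, -0.252)  len=1.4169
  (v3,v7,v2) [++-] → (-0.57312, 1.31, -0.252)–(-1.99, 1.31, -0.252)  len=1.4169
  (v2,v7,v6) [-+-] → (-0.57312, 1.31, -0.252)–(1.99, 1.31, -0.252)  len=2.5631
  (v6,v5,v4) [-+-] → (1.99, 0.37728, -0.252)–(1.99, -1.31, -0.252)  len=1.6873
  (v7,v5,v6) [++-] → (1.99, 0.37728, -0.252)–(1.99, 1.31, -0.252)  len=0.9327

Chained into 1 loop(s):
  loop 1: 8 segments, perimeter = 13.2000
Total perimeter = 13.200

loops=1 perimeter=13.200


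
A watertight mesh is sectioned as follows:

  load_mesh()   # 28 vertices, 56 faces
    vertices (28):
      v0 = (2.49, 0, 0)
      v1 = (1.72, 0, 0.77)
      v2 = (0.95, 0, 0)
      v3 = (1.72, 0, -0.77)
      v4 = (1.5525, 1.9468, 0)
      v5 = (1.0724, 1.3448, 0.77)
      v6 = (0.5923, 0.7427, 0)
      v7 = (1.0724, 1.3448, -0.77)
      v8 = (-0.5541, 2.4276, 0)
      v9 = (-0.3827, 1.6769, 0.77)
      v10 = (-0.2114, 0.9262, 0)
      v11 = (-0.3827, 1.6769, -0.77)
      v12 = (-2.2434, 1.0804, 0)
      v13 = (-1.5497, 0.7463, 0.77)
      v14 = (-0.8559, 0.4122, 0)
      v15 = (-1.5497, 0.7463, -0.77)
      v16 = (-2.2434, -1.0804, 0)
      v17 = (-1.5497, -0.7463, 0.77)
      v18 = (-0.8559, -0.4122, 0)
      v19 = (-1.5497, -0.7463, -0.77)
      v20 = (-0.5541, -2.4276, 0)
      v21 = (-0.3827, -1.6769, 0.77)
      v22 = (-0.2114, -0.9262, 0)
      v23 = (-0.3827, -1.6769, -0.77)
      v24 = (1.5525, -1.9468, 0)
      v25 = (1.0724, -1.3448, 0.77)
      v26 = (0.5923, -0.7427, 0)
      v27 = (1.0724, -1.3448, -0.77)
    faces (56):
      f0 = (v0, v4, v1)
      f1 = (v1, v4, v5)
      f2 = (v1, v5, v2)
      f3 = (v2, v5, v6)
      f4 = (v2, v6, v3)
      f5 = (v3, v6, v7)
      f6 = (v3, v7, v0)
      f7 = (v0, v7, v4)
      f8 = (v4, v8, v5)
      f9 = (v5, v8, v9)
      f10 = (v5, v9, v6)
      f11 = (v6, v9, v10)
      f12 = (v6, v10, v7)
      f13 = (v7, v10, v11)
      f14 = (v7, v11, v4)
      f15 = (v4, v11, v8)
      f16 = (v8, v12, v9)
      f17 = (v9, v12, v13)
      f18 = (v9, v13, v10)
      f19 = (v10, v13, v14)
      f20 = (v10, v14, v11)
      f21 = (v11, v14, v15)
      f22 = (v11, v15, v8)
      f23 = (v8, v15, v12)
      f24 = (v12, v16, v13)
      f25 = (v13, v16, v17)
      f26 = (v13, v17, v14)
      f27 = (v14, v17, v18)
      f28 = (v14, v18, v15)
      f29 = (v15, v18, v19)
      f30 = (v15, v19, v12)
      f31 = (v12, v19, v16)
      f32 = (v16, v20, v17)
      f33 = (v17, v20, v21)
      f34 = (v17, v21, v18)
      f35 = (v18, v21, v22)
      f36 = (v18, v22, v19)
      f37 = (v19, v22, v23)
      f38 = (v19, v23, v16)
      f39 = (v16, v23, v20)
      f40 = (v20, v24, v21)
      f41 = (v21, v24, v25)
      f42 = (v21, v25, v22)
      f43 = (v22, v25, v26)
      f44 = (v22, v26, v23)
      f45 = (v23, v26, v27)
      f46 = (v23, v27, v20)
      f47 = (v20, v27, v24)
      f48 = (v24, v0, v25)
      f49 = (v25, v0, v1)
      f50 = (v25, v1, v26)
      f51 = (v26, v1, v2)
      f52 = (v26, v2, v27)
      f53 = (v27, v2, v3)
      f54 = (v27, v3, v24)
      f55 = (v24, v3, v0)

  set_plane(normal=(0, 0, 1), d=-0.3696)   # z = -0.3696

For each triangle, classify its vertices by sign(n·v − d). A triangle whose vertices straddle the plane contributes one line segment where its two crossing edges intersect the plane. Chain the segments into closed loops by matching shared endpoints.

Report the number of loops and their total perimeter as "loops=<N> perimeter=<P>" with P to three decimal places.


loops=2 perimeter=20.896

Straddling triangles (28 of 56):
  (v2,v6,v3) [++-] → (1.1336, 0.386204, -0.3696)–(1.3196, 0, -0.3696)  len=0.4287
  (v3,v6,v7) [-+-] → (1.1336, 0.386204, -0.3696)–(0.822748, 1.03171, -0.3696)  len=0.7165
  (v3,v7,v0) [--+] → (1.80955, 0.645504, -0.3696)–(2.1204, 0, -0.3696)  len=0.7165
  (v0,v7,v4) [+-+] → (1.80955, 0.645504, -0.3696)–(1.32205, 1.65784, -0.3696)  len=1.1236
  (v6,v10,v7) [++-] → (0.404824, 1.12713, -0.3696)–(0.822748, 1.03171, -0.3696)  len=0.4287
  (v7,v10,v11) [-+-] → (0.404824, 1.12713, -0.3696)–(-0.293624, 1.28654, -0.3696)  len=0.7164
  (v7,v11,v4) [--+] → (0.623604, 1.81725, -0.3696)–(1.32205, 1.65784, -0.3696)  len=0.7164
  (v4,v11,v8) [+-+] → (0.623604, 1.81725, -0.3696)–(-0.471828, 2.06726, -0.3696)  len=1.1236
  (v10,v14,v11) [++-] → (-0.628764, 1.01926, -0.3696)–(-0.293624, 1.28654, -0.3696)  len=0.4287
  (v11,v14,v15) [-+-] → (-0.628764, 1.01926, -0.3696)–(-1.18892, 0.572568, -0.3696)  len=0.7165
  (v11,v15,v8) [--+] → (-1.03199, 1.62058, -0.3696)–(-0.471828, 2.06726, -0.3696)  len=0.7165
  (v8,v15,v12) [+-+] → (-1.03199, 1.62058, -0.3696)–(-1.91042, 0.920032, -0.3696)  len=1.1236
  (v14,v18,v15) [++-] → (-1.18892, 0.14388, -0.3696)–(-1.18892, 0.572568, -0.3696)  len=0.4287
  (v15,v18,v19) [-+-] → (-1.18892, 0.14388, -0.3696)–(-1.18892, -0.572568, -0.3696)  len=0.7164
  (v15,v19,v12) [--+] → (-1.91042, 0.203584, -0.3696)–(-1.91042, 0.920032, -0.3696)  len=0.7164
  (v12,v19,v16) [+-+] → (-1.91042, 0.203584, -0.3696)–(-1.91042, -0.920032, -0.3696)  len=1.1236
  (v18,v22,v19) [++-] → (-0.853784, -0.839848, -0.3696)–(-1.18892, -0.572568, -0.3696)  len=0.4287
  (v19,v22,v23) [-+-] → (-0.853784, -0.839848, -0.3696)–(-0.293624, -1.28654, -0.3696)  len=0.7165
  (v19,v23,v16) [--+] → (-1.35026, -1.36672, -0.3696)–(-1.91042, -0.920032, -0.3696)  len=0.7165
  (v16,v23,v20) [+-+] → (-1.35026, -1.36672, -0.3696)–(-0.471828, -2.06726, -0.3696)  len=1.1236
  (v22,v26,v23) [++-] → (0.1243, -1.19112, -0.3696)–(-0.293624, -1.28654, -0.3696)  len=0.4287
  (v23,v26,v27) [-+-] → (0.1243, -1.19112, -0.3696)–(0.822748, -1.03171, -0.3696)  len=0.7164
  (v23,v27,v20) [--+] → (0.22662, -1.90786, -0.3696)–(-0.471828, -2.06726, -0.3696)  len=0.7164
  (v20,v27,v24) [+-+] → (0.22662, -1.90786, -0.3696)–(1.32205, -1.65784, -0.3696)  len=1.1236
  (v26,v2,v27) [++-] → (1.00875, -0.645504, -0.3696)–(0.822748, -1.03171, -0.3696)  len=0.4287
  (v27,v2,v3) [-+-] → (1.00875, -0.645504, -0.3696)–(1.3196, 0, -0.3696)  len=0.7165
  (v27,v3,v24) [--+] → (1.6329, -1.01234, -0.3696)–(1.32205, -1.65784, -0.3696)  len=0.7165
  (v24,v3,v0) [+-+] → (1.6329, -1.01234, -0.3696)–(2.1204, 0, -0.3696)  len=1.1236

Chained into 2 loop(s):
  loop 1: 14 segments, perimeter = 8.0158
  loop 2: 14 segments, perimeter = 12.8802
Total perimeter = 20.896


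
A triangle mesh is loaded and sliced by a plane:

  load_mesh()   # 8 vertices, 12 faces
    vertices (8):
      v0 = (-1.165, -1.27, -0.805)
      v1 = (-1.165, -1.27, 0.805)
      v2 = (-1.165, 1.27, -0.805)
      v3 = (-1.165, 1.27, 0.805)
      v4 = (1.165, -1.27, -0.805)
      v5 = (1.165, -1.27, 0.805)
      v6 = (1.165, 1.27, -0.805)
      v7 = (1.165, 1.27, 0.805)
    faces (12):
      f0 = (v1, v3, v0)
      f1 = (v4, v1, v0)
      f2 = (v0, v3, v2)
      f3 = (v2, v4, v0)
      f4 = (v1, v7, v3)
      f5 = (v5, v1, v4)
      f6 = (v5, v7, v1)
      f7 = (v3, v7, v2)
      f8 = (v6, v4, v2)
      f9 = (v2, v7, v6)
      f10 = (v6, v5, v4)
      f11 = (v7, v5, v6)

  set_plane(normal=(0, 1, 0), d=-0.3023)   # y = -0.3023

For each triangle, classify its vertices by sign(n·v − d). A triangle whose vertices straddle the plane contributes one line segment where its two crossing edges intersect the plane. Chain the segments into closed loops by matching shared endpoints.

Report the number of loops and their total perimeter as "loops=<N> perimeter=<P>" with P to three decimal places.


Straddling triangles (8 of 12):
  (v1,v3,v0) [-+-] → (-1.165, -0.3023, 0.805)–(-1.165, -0.3023, -0.191615)  len=0.9966
  (v0,v3,v2) [-++] → (-1.165, -0.3023, -0.191615)–(-1.165, -0.3023, -0.805)  len=0.6134
  (v2,v4,v0) [+--] → (0.277307, -0.3023, -0.805)–(-1.165, -0.3023, -0.805)  len=1.4423
  (v1,v7,v3) [-++] → (-0.277307, -0.3023, 0.805)–(-1.165, -0.3023, 0.805)  len=0.8877
  (v5,v7,v1) [-+-] → (1.165, -0.3023, 0.805)–(-0.277307, -0.3023, 0.805)  len=1.4423
  (v6,v4,v2) [+-+] → (1.165, -0.3023, -0.805)–(0.277307, -0.3023, -0.805)  len=0.8877
  (v6,v5,v4) [+--] → (1.165, -0.3023, 0.191615)–(1.165, -0.3023, -0.805)  len=0.9966
  (v7,v5,v6) [+-+] → (1.165, -0.3023, 0.805)–(1.165, -0.3023, 0.191615)  len=0.6134

Chained into 1 loop(s):
  loop 1: 8 segments, perimeter = 7.8800
Total perimeter = 7.880

loops=1 perimeter=7.880


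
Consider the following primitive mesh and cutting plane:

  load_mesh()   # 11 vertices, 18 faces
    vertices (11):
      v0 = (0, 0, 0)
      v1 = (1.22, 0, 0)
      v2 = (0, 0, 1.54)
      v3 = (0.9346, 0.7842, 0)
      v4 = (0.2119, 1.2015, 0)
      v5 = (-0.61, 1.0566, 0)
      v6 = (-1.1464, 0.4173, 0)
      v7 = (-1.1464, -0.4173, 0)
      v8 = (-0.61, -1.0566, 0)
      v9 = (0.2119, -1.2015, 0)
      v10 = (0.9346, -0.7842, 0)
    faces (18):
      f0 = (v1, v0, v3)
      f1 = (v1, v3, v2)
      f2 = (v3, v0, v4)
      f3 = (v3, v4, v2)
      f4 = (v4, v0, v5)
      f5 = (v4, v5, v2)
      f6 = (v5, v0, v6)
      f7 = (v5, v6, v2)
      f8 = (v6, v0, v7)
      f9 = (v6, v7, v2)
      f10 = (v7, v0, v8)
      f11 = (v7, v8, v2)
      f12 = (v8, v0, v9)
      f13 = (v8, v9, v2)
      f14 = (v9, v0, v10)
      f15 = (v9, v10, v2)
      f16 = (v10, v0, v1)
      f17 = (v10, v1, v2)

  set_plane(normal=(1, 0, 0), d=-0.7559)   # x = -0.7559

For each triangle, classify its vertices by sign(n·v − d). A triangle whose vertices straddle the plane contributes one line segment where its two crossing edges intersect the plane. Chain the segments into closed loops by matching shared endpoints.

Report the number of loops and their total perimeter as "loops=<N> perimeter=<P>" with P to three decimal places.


loops=1 perimeter=3.921

Straddling triangles (6 of 18):
  (v5,v0,v6) [++-] → (-0.7559, 0.275154, 0)–(-0.7559, 0.882711, 0)  len=0.6076
  (v5,v6,v2) [+-+] → (-0.7559, 0.882711, 0)–(-0.7559, 0.275154, 0.524573)  len=0.8027
  (v6,v0,v7) [-+-] → (-0.7559, 0.275154, 0)–(-0.7559, -0.275154, 0)  len=0.5503
  (v6,v7,v2) [--+] → (-0.7559, -0.275154, 0.524573)–(-0.7559, 0.275154, 0.524573)  len=0.5503
  (v7,v0,v8) [-++] → (-0.7559, -0.275154, 0)–(-0.7559, -0.882711, 0)  len=0.6076
  (v7,v8,v2) [-++] → (-0.7559, -0.882711, 0)–(-0.7559, -0.275154, 0.524573)  len=0.8027

Chained into 1 loop(s):
  loop 1: 6 segments, perimeter = 3.9211
Total perimeter = 3.921


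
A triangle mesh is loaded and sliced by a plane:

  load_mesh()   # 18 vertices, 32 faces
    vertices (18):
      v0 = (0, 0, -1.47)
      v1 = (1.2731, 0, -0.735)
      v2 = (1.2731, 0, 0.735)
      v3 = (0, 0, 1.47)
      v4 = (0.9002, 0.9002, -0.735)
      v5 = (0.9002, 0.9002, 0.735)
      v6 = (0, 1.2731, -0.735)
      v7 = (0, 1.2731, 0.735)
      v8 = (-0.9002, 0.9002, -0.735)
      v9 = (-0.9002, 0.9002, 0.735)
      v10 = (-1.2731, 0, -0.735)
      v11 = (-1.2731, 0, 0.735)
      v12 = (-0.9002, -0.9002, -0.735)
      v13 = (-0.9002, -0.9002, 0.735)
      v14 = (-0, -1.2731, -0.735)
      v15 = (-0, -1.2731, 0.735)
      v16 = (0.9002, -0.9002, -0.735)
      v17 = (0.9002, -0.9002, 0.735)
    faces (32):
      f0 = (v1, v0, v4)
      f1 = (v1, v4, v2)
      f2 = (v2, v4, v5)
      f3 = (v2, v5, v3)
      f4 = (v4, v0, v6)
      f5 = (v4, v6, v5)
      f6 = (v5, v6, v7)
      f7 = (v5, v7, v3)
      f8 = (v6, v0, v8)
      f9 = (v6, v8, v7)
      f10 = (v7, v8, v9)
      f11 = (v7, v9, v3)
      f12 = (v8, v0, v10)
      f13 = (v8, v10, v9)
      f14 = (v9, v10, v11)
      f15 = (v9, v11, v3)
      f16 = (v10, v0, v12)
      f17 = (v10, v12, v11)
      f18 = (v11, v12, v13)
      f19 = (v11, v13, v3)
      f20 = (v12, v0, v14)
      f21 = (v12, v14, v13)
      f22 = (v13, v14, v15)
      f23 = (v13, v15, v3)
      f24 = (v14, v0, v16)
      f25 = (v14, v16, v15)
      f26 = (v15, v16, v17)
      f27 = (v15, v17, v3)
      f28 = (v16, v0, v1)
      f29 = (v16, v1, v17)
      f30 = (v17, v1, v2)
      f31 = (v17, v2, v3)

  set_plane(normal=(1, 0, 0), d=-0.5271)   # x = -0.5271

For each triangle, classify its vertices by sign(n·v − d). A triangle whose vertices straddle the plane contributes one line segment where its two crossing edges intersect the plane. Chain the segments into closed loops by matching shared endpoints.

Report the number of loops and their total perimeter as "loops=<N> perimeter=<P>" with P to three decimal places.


loops=1 perimeter=7.545

Straddling triangles (12 of 32):
  (v6,v0,v8) [++-] → (-0.5271, 0.5271, -1.03963)–(-0.5271, 1.05475, -0.735)  len=0.6093
  (v6,v8,v7) [+-+] → (-0.5271, 1.05475, -0.735)–(-0.5271, 1.05475, -0.125739)  len=0.6093
  (v7,v8,v9) [+--] → (-0.5271, 1.05475, -0.125739)–(-0.5271, 1.05475, 0.735)  len=0.8607
  (v7,v9,v3) [+-+] → (-0.5271, 1.05475, 0.735)–(-0.5271, 0.5271, 1.03963)  len=0.6093
  (v8,v0,v10) [-+-] → (-0.5271, 0.5271, -1.03963)–(-0.5271, 0, -1.16569)  len=0.5420
  (v9,v11,v3) [--+] → (-0.5271, 0, 1.16569)–(-0.5271, 0.5271, 1.03963)  len=0.5420
  (v10,v0,v12) [-+-] → (-0.5271, 0, -1.16569)–(-0.5271, -0.5271, -1.03963)  len=0.5420
  (v11,v13,v3) [--+] → (-0.5271, -0.5271, 1.03963)–(-0.5271, 0, 1.16569)  len=0.5420
  (v12,v0,v14) [-++] → (-0.5271, -0.5271, -1.03963)–(-0.5271, -1.05475, -0.735)  len=0.6093
  (v12,v14,v13) [-+-] → (-0.5271, -1.05475, -0.735)–(-0.5271, -1.05475, 0.125739)  len=0.8607
  (v13,v14,v15) [-++] → (-0.5271, -1.05475, 0.125739)–(-0.5271, -1.05475, 0.735)  len=0.6093
  (v13,v15,v3) [-++] → (-0.5271, -1.05475, 0.735)–(-0.5271, -0.5271, 1.03963)  len=0.6093

Chained into 1 loop(s):
  loop 1: 12 segments, perimeter = 7.5450
Total perimeter = 7.545
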